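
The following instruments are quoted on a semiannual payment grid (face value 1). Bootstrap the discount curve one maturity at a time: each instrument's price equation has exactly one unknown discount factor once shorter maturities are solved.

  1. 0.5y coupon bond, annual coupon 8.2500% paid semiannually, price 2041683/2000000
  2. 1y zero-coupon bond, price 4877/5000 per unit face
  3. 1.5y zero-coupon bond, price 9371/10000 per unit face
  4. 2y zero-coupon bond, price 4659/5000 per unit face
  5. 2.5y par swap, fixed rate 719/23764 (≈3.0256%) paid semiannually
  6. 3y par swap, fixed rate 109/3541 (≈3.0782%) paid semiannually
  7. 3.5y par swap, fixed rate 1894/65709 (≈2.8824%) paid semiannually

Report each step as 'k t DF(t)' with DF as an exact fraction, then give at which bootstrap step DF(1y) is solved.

1 1/2 2451/2500
2 1 4877/5000
3 3/2 9371/10000
4 2 4659/5000
5 5/2 9281/10000
6 3 1141/1250
7 7/2 9053/10000
DF(1y) is solved at step 2

step 1 [0.5y] bond c/2=33/800: DF=(2041683/2000000 − 33/800·(0))/(1+33/800) = 2451/2500 ≈ 0.980400
step 2 [1y] zero: DF = P = 4877/5000 ≈ 0.975400
step 3 [1.5y] zero: DF = P = 9371/10000 ≈ 0.937100
step 4 [2y] zero: DF = P = 4659/5000 ≈ 0.931800
step 5 [2.5y] swap r/2=719/47528: DF=(1 − 719/47528·(0.980400+0.975400+0.937100+0.931800))/(1+719/47528) = 9281/10000 ≈ 0.928100
step 6 [3y] swap r/2=109/7082: DF=(1 − 109/7082·(0.980400+0.975400+0.937100+0.931800+0.928100))/(1+109/7082) = 1141/1250 ≈ 0.912800
step 7 [3.5y] swap r/2=947/65709: DF=(1 − 947/65709·(0.980400+0.975400+0.937100+0.931800+0.928100+0.912800))/(1+947/65709) = 9053/10000 ≈ 0.905300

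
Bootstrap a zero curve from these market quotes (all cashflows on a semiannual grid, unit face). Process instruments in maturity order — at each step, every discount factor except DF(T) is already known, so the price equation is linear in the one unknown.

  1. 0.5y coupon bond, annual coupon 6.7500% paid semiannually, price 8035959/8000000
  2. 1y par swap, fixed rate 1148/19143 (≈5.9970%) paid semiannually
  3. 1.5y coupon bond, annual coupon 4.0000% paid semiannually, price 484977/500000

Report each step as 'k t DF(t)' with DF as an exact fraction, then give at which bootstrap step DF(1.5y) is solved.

step 1 [0.5y] bond c/2=27/800: DF=(8035959/8000000 − 27/800·(0))/(1+27/800) = 9717/10000 ≈ 0.971700
step 2 [1y] swap r/2=574/19143: DF=(1 − 574/19143·(0.971700))/(1+574/19143) = 4713/5000 ≈ 0.942600
step 3 [1.5y] bond c/2=1/50: DF=(484977/500000 − 1/50·(0.971700+0.942600))/(1+1/50) = 4567/5000 ≈ 0.913400

1 1/2 9717/10000
2 1 4713/5000
3 3/2 4567/5000
DF(1.5y) is solved at step 3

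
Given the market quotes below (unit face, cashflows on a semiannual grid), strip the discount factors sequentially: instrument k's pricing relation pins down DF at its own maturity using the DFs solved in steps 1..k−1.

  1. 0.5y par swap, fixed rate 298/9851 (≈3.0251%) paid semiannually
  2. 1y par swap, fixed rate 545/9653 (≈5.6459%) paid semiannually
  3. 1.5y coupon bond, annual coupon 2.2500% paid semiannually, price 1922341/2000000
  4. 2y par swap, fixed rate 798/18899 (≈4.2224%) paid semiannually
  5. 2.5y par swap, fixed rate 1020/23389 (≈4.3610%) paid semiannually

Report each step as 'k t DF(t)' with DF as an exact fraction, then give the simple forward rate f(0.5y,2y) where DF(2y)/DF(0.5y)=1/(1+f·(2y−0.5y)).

step 1 [0.5y] swap r/2=149/9851: DF=(1 − 149/9851·(0))/(1+149/9851) = 9851/10000 ≈ 0.985100
step 2 [1y] swap r/2=545/19306: DF=(1 − 545/19306·(0.985100))/(1+545/19306) = 1891/2000 ≈ 0.945500
step 3 [1.5y] bond c/2=9/800: DF=(1922341/2000000 − 9/800·(0.985100+0.945500))/(1+9/800) = 929/1000 ≈ 0.929000
step 4 [2y] swap r/2=399/18899: DF=(1 − 399/18899·(0.985100+0.945500+0.929000))/(1+399/18899) = 4601/5000 ≈ 0.920200
step 5 [2.5y] swap r/2=510/23389: DF=(1 − 510/23389·(0.985100+0.945500+0.929000+0.920200))/(1+510/23389) = 449/500 ≈ 0.898000

1 1/2 9851/10000
2 1 1891/2000
3 3/2 929/1000
4 2 4601/5000
5 5/2 449/500
f(0.5y,2y) = ((9851/10000)/(4601/5000) − 1)/(3/2) = 649/13803 ≈ 4.7019%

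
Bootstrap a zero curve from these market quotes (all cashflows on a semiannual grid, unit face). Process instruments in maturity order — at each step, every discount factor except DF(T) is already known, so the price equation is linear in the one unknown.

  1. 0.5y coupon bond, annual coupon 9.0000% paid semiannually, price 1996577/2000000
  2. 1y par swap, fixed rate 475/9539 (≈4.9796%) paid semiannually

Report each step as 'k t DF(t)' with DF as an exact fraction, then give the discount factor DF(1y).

1 1/2 9553/10000
2 1 381/400
DF(1y) = 381/400 ≈ 0.952500

step 1 [0.5y] bond c/2=9/200: DF=(1996577/2000000 − 9/200·(0))/(1+9/200) = 9553/10000 ≈ 0.955300
step 2 [1y] swap r/2=475/19078: DF=(1 − 475/19078·(0.955300))/(1+475/19078) = 381/400 ≈ 0.952500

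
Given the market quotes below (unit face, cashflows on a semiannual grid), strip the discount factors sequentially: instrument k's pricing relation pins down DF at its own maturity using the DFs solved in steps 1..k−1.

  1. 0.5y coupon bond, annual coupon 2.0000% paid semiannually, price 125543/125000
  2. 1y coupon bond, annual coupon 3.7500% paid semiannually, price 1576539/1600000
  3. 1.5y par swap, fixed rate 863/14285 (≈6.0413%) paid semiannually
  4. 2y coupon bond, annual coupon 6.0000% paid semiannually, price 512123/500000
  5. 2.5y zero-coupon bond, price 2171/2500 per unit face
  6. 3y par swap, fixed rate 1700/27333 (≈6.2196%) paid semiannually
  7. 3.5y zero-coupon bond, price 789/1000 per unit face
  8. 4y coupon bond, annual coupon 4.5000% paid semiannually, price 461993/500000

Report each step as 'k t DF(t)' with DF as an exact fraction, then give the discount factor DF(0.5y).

step 1 [0.5y] bond c/2=1/100: DF=(125543/125000 − 1/100·(0))/(1+1/100) = 1243/1250 ≈ 0.994400
step 2 [1y] bond c/2=3/160: DF=(1576539/1600000 − 3/160·(0.994400))/(1+3/160) = 9489/10000 ≈ 0.948900
step 3 [1.5y] swap r/2=863/28570: DF=(1 − 863/28570·(0.994400+0.948900))/(1+863/28570) = 9137/10000 ≈ 0.913700
step 4 [2y] bond c/2=3/100: DF=(512123/500000 − 3/100·(0.994400+0.948900+0.913700))/(1+3/100) = 1139/1250 ≈ 0.911200
step 5 [2.5y] zero: DF = P = 2171/2500 ≈ 0.868400
step 6 [3y] swap r/2=850/27333: DF=(1 − 850/27333·(0.994400+0.948900+0.913700+0.911200+0.868400))/(1+850/27333) = 83/100 ≈ 0.830000
step 7 [3.5y] zero: DF = P = 789/1000 ≈ 0.789000
step 8 [4y] bond c/2=9/400: DF=(461993/500000 − 9/400·(0.994400+0.948900+0.913700+0.911200+0.868400+0.830000+0.789000))/(1+9/400) = 383/500 ≈ 0.766000

1 1/2 1243/1250
2 1 9489/10000
3 3/2 9137/10000
4 2 1139/1250
5 5/2 2171/2500
6 3 83/100
7 7/2 789/1000
8 4 383/500
DF(0.5y) = 1243/1250 ≈ 0.994400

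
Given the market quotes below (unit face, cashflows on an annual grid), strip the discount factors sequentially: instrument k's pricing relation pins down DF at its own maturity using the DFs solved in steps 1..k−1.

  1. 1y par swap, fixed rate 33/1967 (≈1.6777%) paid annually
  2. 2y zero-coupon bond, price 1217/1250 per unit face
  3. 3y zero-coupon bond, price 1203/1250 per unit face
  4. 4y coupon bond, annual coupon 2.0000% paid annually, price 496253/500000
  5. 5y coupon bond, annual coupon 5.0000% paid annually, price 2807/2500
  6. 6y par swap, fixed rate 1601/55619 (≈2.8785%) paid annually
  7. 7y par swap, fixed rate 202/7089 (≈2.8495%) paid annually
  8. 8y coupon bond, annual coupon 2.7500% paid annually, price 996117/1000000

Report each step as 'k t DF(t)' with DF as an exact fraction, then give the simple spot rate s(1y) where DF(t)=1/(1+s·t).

1 1 1967/2000
2 2 1217/1250
3 3 1203/1250
4 4 4579/5000
5 5 8867/10000
6 6 8399/10000
7 7 4091/5000
8 8 7987/10000
s(1y) = (1/(1967/2000) − 1)/(1) = 33/1967 ≈ 1.6777%

step 1 [1y] swap r/1=33/1967: DF=(1 − 33/1967·(0))/(1+33/1967) = 1967/2000 ≈ 0.983500
step 2 [2y] zero: DF = P = 1217/1250 ≈ 0.973600
step 3 [3y] zero: DF = P = 1203/1250 ≈ 0.962400
step 4 [4y] bond c/1=1/50: DF=(496253/500000 − 1/50·(0.983500+0.973600+0.962400))/(1+1/50) = 4579/5000 ≈ 0.915800
step 5 [5y] bond c/1=1/20: DF=(2807/2500 − 1/20·(0.983500+0.973600+0.962400+0.915800))/(1+1/20) = 8867/10000 ≈ 0.886700
step 6 [6y] swap r/1=1601/55619: DF=(1 − 1601/55619·(0.983500+0.973600+0.962400+0.915800+0.886700))/(1+1601/55619) = 8399/10000 ≈ 0.839900
step 7 [7y] swap r/1=202/7089: DF=(1 − 202/7089·(0.983500+0.973600+0.962400+0.915800+0.886700+0.839900))/(1+202/7089) = 4091/5000 ≈ 0.818200
step 8 [8y] bond c/1=11/400: DF=(996117/1000000 − 11/400·(0.983500+0.973600+0.962400+0.915800+0.886700+0.839900+0.818200))/(1+11/400) = 7987/10000 ≈ 0.798700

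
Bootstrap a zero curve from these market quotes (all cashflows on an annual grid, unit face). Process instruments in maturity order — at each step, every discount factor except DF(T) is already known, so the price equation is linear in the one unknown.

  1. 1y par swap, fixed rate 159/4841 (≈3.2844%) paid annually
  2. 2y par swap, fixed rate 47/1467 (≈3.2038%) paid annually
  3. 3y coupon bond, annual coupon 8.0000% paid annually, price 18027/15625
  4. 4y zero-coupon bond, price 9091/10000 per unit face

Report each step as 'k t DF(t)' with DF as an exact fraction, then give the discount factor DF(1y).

step 1 [1y] swap r/1=159/4841: DF=(1 − 159/4841·(0))/(1+159/4841) = 4841/5000 ≈ 0.968200
step 2 [2y] swap r/1=47/1467: DF=(1 − 47/1467·(0.968200))/(1+47/1467) = 9389/10000 ≈ 0.938900
step 3 [3y] bond c/1=2/25: DF=(18027/15625 − 2/25·(0.968200+0.938900))/(1+2/25) = 927/1000 ≈ 0.927000
step 4 [4y] zero: DF = P = 9091/10000 ≈ 0.909100

1 1 4841/5000
2 2 9389/10000
3 3 927/1000
4 4 9091/10000
DF(1y) = 4841/5000 ≈ 0.968200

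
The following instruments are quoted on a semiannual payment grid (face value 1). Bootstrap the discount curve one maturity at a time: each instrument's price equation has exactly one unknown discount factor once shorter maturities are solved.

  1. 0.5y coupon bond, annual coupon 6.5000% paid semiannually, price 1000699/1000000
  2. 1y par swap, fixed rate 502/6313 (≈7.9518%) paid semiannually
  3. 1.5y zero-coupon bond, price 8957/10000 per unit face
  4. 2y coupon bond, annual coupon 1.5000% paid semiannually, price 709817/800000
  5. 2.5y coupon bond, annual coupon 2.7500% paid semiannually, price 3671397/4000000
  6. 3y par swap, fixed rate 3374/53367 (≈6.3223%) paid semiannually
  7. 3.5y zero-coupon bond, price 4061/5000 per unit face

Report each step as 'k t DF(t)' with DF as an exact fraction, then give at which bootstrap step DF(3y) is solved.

1 1/2 2423/2500
2 1 9247/10000
3 3/2 8957/10000
4 2 8599/10000
5 5/2 8559/10000
6 3 8313/10000
7 7/2 4061/5000
DF(3y) is solved at step 6

step 1 [0.5y] bond c/2=13/400: DF=(1000699/1000000 − 13/400·(0))/(1+13/400) = 2423/2500 ≈ 0.969200
step 2 [1y] swap r/2=251/6313: DF=(1 − 251/6313·(0.969200))/(1+251/6313) = 9247/10000 ≈ 0.924700
step 3 [1.5y] zero: DF = P = 8957/10000 ≈ 0.895700
step 4 [2y] bond c/2=3/400: DF=(709817/800000 − 3/400·(0.969200+0.924700+0.895700))/(1+3/400) = 8599/10000 ≈ 0.859900
step 5 [2.5y] bond c/2=11/800: DF=(3671397/4000000 − 11/800·(0.969200+0.924700+0.895700+0.859900))/(1+11/800) = 8559/10000 ≈ 0.855900
step 6 [3y] swap r/2=1687/53367: DF=(1 − 1687/53367·(0.969200+0.924700+0.895700+0.859900+0.855900))/(1+1687/53367) = 8313/10000 ≈ 0.831300
step 7 [3.5y] zero: DF = P = 4061/5000 ≈ 0.812200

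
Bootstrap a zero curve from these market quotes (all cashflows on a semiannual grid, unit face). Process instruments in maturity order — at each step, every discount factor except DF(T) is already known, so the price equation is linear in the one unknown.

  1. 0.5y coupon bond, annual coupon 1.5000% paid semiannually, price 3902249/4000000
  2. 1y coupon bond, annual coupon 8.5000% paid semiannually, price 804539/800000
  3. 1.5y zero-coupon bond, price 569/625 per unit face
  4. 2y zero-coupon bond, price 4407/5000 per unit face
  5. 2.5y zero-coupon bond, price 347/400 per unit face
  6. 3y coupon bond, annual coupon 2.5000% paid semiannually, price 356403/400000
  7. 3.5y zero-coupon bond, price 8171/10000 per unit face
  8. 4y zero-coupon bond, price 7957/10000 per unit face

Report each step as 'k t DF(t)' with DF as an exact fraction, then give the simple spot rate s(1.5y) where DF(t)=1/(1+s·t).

1 1/2 9683/10000
2 1 2313/2500
3 3/2 569/625
4 2 4407/5000
5 5/2 347/400
6 3 4119/5000
7 7/2 8171/10000
8 4 7957/10000
s(1.5y) = (1/(569/625) − 1)/(3/2) = 112/1707 ≈ 6.5612%

step 1 [0.5y] bond c/2=3/400: DF=(3902249/4000000 − 3/400·(0))/(1+3/400) = 9683/10000 ≈ 0.968300
step 2 [1y] bond c/2=17/400: DF=(804539/800000 − 17/400·(0.968300))/(1+17/400) = 2313/2500 ≈ 0.925200
step 3 [1.5y] zero: DF = P = 569/625 ≈ 0.910400
step 4 [2y] zero: DF = P = 4407/5000 ≈ 0.881400
step 5 [2.5y] zero: DF = P = 347/400 ≈ 0.867500
step 6 [3y] bond c/2=1/80: DF=(356403/400000 − 1/80·(0.968300+0.925200+0.910400+0.881400+0.867500))/(1+1/80) = 4119/5000 ≈ 0.823800
step 7 [3.5y] zero: DF = P = 8171/10000 ≈ 0.817100
step 8 [4y] zero: DF = P = 7957/10000 ≈ 0.795700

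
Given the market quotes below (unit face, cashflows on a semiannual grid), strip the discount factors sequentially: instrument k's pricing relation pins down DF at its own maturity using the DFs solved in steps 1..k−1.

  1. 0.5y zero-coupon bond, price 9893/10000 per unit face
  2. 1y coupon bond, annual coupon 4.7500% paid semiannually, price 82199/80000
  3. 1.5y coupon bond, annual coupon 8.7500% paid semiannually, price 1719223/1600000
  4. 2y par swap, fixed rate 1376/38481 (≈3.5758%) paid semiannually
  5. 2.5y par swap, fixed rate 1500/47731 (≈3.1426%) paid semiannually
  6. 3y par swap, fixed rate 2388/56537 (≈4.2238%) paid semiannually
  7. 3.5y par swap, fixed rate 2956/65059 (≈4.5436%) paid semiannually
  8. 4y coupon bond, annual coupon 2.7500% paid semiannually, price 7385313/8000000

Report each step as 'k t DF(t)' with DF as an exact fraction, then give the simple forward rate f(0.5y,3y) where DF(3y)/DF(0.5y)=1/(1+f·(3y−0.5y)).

step 1 [0.5y] zero: DF = P = 9893/10000 ≈ 0.989300
step 2 [1y] bond c/2=19/800: DF=(82199/80000 − 19/800·(0.989300))/(1+19/800) = 9807/10000 ≈ 0.980700
step 3 [1.5y] bond c/2=7/160: DF=(1719223/1600000 − 7/160·(0.989300+0.980700))/(1+7/160) = 9469/10000 ≈ 0.946900
step 4 [2y] swap r/2=688/38481: DF=(1 − 688/38481·(0.989300+0.980700+0.946900))/(1+688/38481) = 582/625 ≈ 0.931200
step 5 [2.5y] swap r/2=750/47731: DF=(1 − 750/47731·(0.989300+0.980700+0.946900+0.931200))/(1+750/47731) = 37/40 ≈ 0.925000
step 6 [3y] swap r/2=1194/56537: DF=(1 − 1194/56537·(0.989300+0.980700+0.946900+0.931200+0.925000))/(1+1194/56537) = 4403/5000 ≈ 0.880600
step 7 [3.5y] swap r/2=1478/65059: DF=(1 − 1478/65059·(0.989300+0.980700+0.946900+0.931200+0.925000+0.880600))/(1+1478/65059) = 4261/5000 ≈ 0.852200
step 8 [4y] bond c/2=11/800: DF=(7385313/8000000 − 11/800·(0.989300+0.980700+0.946900+0.931200+0.925000+0.880600+0.852200))/(1+11/800) = 514/625 ≈ 0.822400

1 1/2 9893/10000
2 1 9807/10000
3 3/2 9469/10000
4 2 582/625
5 5/2 37/40
6 3 4403/5000
7 7/2 4261/5000
8 4 514/625
f(0.5y,3y) = ((9893/10000)/(4403/5000) − 1)/(5/2) = 1087/22015 ≈ 4.9375%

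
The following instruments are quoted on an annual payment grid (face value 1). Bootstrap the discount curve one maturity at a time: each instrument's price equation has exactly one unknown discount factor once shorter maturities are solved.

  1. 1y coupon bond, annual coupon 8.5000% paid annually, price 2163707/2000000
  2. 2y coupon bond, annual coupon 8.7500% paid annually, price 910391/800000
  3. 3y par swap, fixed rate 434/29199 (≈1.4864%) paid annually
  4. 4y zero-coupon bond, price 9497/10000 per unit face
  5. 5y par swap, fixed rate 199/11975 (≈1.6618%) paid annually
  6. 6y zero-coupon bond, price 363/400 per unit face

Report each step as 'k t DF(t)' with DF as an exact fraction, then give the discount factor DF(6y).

step 1 [1y] bond c/1=17/200: DF=(2163707/2000000 − 17/200·(0))/(1+17/200) = 9971/10000 ≈ 0.997100
step 2 [2y] bond c/1=7/80: DF=(910391/800000 − 7/80·(0.997100))/(1+7/80) = 4831/5000 ≈ 0.966200
step 3 [3y] swap r/1=434/29199: DF=(1 − 434/29199·(0.997100+0.966200))/(1+434/29199) = 4783/5000 ≈ 0.956600
step 4 [4y] zero: DF = P = 9497/10000 ≈ 0.949700
step 5 [5y] swap r/1=199/11975: DF=(1 − 199/11975·(0.997100+0.966200+0.956600+0.949700))/(1+199/11975) = 2301/2500 ≈ 0.920400
step 6 [6y] zero: DF = P = 363/400 ≈ 0.907500

1 1 9971/10000
2 2 4831/5000
3 3 4783/5000
4 4 9497/10000
5 5 2301/2500
6 6 363/400
DF(6y) = 363/400 ≈ 0.907500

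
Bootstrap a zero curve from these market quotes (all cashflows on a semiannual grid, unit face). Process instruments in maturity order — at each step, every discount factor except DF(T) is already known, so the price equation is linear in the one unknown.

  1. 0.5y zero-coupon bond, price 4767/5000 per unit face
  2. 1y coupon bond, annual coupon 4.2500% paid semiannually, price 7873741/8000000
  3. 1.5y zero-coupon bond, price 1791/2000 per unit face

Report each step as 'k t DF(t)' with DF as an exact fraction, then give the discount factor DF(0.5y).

1 1/2 4767/5000
2 1 9439/10000
3 3/2 1791/2000
DF(0.5y) = 4767/5000 ≈ 0.953400

step 1 [0.5y] zero: DF = P = 4767/5000 ≈ 0.953400
step 2 [1y] bond c/2=17/800: DF=(7873741/8000000 − 17/800·(0.953400))/(1+17/800) = 9439/10000 ≈ 0.943900
step 3 [1.5y] zero: DF = P = 1791/2000 ≈ 0.895500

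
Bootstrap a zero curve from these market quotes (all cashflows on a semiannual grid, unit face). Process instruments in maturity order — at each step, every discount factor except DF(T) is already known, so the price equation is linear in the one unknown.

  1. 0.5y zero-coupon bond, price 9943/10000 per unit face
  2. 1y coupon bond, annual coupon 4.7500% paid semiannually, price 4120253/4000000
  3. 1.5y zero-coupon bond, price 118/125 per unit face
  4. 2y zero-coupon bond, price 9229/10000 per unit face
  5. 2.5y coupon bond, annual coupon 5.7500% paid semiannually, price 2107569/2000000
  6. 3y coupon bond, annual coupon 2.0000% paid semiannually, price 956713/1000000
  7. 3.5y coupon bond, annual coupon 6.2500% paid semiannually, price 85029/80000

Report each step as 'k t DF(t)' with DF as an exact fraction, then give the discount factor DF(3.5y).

1 1/2 9943/10000
2 1 9831/10000
3 3/2 118/125
4 2 9229/10000
5 5/2 9169/10000
6 3 9001/10000
7 7/2 8591/10000
DF(3.5y) = 8591/10000 ≈ 0.859100

step 1 [0.5y] zero: DF = P = 9943/10000 ≈ 0.994300
step 2 [1y] bond c/2=19/800: DF=(4120253/4000000 − 19/800·(0.994300))/(1+19/800) = 9831/10000 ≈ 0.983100
step 3 [1.5y] zero: DF = P = 118/125 ≈ 0.944000
step 4 [2y] zero: DF = P = 9229/10000 ≈ 0.922900
step 5 [2.5y] bond c/2=23/800: DF=(2107569/2000000 − 23/800·(0.994300+0.983100+0.944000+0.922900))/(1+23/800) = 9169/10000 ≈ 0.916900
step 6 [3y] bond c/2=1/100: DF=(956713/1000000 − 1/100·(0.994300+0.983100+0.944000+0.922900+0.916900))/(1+1/100) = 9001/10000 ≈ 0.900100
step 7 [3.5y] bond c/2=1/32: DF=(85029/80000 − 1/32·(0.994300+0.983100+0.944000+0.922900+0.916900+0.900100))/(1+1/32) = 8591/10000 ≈ 0.859100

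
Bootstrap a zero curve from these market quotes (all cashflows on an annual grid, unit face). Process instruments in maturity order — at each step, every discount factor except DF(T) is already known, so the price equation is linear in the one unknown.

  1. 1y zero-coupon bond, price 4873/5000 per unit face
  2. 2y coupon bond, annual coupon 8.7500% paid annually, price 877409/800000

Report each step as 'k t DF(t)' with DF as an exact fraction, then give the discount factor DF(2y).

step 1 [1y] zero: DF = P = 4873/5000 ≈ 0.974600
step 2 [2y] bond c/1=7/80: DF=(877409/800000 − 7/80·(0.974600))/(1+7/80) = 9301/10000 ≈ 0.930100

1 1 4873/5000
2 2 9301/10000
DF(2y) = 9301/10000 ≈ 0.930100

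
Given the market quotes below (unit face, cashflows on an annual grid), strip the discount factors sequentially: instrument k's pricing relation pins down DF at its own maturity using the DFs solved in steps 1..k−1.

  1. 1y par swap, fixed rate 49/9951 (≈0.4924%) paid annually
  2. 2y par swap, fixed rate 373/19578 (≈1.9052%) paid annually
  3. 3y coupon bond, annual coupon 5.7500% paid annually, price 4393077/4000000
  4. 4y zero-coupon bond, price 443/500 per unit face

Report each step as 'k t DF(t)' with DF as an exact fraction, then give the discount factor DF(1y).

step 1 [1y] swap r/1=49/9951: DF=(1 − 49/9951·(0))/(1+49/9951) = 9951/10000 ≈ 0.995100
step 2 [2y] swap r/1=373/19578: DF=(1 − 373/19578·(0.995100))/(1+373/19578) = 9627/10000 ≈ 0.962700
step 3 [3y] bond c/1=23/400: DF=(4393077/4000000 − 23/400·(0.995100+0.962700))/(1+23/400) = 9321/10000 ≈ 0.932100
step 4 [4y] zero: DF = P = 443/500 ≈ 0.886000

1 1 9951/10000
2 2 9627/10000
3 3 9321/10000
4 4 443/500
DF(1y) = 9951/10000 ≈ 0.995100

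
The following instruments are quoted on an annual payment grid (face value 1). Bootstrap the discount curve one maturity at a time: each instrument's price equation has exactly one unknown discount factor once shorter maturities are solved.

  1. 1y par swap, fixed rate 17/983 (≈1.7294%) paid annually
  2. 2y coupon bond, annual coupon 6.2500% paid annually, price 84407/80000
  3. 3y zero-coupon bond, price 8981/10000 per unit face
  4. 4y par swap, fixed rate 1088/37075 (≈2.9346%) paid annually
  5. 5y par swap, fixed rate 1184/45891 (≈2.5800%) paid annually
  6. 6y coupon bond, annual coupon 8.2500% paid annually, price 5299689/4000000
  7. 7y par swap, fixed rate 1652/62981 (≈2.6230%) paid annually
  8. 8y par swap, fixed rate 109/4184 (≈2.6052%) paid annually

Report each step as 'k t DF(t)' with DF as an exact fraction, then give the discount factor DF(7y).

1 1 983/1000
2 2 1169/1250
3 3 8981/10000
4 4 557/625
5 5 551/625
6 6 4371/5000
7 7 2087/2500
8 8 8147/10000
DF(7y) = 2087/2500 ≈ 0.834800

step 1 [1y] swap r/1=17/983: DF=(1 − 17/983·(0))/(1+17/983) = 983/1000 ≈ 0.983000
step 2 [2y] bond c/1=1/16: DF=(84407/80000 − 1/16·(0.983000))/(1+1/16) = 1169/1250 ≈ 0.935200
step 3 [3y] zero: DF = P = 8981/10000 ≈ 0.898100
step 4 [4y] swap r/1=1088/37075: DF=(1 − 1088/37075·(0.983000+0.935200+0.898100))/(1+1088/37075) = 557/625 ≈ 0.891200
step 5 [5y] swap r/1=1184/45891: DF=(1 − 1184/45891·(0.983000+0.935200+0.898100+0.891200))/(1+1184/45891) = 551/625 ≈ 0.881600
step 6 [6y] bond c/1=33/400: DF=(5299689/4000000 − 33/400·(0.983000+0.935200+0.898100+0.891200+0.881600))/(1+33/400) = 4371/5000 ≈ 0.874200
step 7 [7y] swap r/1=1652/62981: DF=(1 − 1652/62981·(0.983000+0.935200+0.898100+0.891200+0.881600+0.874200))/(1+1652/62981) = 2087/2500 ≈ 0.834800
step 8 [8y] swap r/1=109/4184: DF=(1 − 109/4184·(0.983000+0.935200+0.898100+0.891200+0.881600+0.874200+0.834800))/(1+109/4184) = 8147/10000 ≈ 0.814700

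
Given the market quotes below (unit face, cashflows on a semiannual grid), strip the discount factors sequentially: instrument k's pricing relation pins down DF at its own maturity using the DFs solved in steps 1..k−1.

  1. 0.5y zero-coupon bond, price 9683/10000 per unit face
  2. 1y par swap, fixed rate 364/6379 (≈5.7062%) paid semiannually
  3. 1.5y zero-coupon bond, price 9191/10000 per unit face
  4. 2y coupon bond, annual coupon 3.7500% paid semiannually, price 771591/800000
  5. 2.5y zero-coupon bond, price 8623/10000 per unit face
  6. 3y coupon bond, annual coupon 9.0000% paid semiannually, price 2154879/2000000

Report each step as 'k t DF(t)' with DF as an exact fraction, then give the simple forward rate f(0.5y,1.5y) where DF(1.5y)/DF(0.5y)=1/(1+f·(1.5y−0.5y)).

step 1 [0.5y] zero: DF = P = 9683/10000 ≈ 0.968300
step 2 [1y] swap r/2=182/6379: DF=(1 − 182/6379·(0.968300))/(1+182/6379) = 4727/5000 ≈ 0.945400
step 3 [1.5y] zero: DF = P = 9191/10000 ≈ 0.919100
step 4 [2y] bond c/2=3/160: DF=(771591/800000 − 3/160·(0.968300+0.945400+0.919100))/(1+3/160) = 4473/5000 ≈ 0.894600
step 5 [2.5y] zero: DF = P = 8623/10000 ≈ 0.862300
step 6 [3y] bond c/2=9/200: DF=(2154879/2000000 − 9/200·(0.968300+0.945400+0.919100+0.894600+0.862300))/(1+9/200) = 4167/5000 ≈ 0.833400

1 1/2 9683/10000
2 1 4727/5000
3 3/2 9191/10000
4 2 4473/5000
5 5/2 8623/10000
6 3 4167/5000
f(0.5y,1.5y) = ((9683/10000)/(9191/10000) − 1)/(1) = 492/9191 ≈ 5.3531%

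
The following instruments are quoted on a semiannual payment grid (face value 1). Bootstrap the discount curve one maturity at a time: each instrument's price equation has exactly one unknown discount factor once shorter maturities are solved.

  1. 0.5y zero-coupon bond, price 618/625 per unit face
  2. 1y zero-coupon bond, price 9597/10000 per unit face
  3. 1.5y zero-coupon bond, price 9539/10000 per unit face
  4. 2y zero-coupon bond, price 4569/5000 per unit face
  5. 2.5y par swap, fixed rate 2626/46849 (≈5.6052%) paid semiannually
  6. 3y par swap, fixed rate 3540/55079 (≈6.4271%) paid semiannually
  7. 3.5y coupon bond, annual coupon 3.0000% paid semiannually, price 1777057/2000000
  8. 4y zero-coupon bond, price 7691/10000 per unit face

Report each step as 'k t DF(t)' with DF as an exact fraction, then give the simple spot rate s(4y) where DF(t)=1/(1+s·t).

step 1 [0.5y] zero: DF = P = 618/625 ≈ 0.988800
step 2 [1y] zero: DF = P = 9597/10000 ≈ 0.959700
step 3 [1.5y] zero: DF = P = 9539/10000 ≈ 0.953900
step 4 [2y] zero: DF = P = 4569/5000 ≈ 0.913800
step 5 [2.5y] swap r/2=1313/46849: DF=(1 − 1313/46849·(0.988800+0.959700+0.953900+0.913800))/(1+1313/46849) = 8687/10000 ≈ 0.868700
step 6 [3y] swap r/2=1770/55079: DF=(1 − 1770/55079·(0.988800+0.959700+0.953900+0.913800+0.868700))/(1+1770/55079) = 823/1000 ≈ 0.823000
step 7 [3.5y] bond c/2=3/200: DF=(1777057/2000000 − 3/200·(0.988800+0.959700+0.953900+0.913800+0.868700+0.823000))/(1+3/200) = 397/500 ≈ 0.794000
step 8 [4y] zero: DF = P = 7691/10000 ≈ 0.769100

1 1/2 618/625
2 1 9597/10000
3 3/2 9539/10000
4 2 4569/5000
5 5/2 8687/10000
6 3 823/1000
7 7/2 397/500
8 4 7691/10000
s(4y) = (1/(7691/10000) − 1)/(4) = 2309/30764 ≈ 7.5055%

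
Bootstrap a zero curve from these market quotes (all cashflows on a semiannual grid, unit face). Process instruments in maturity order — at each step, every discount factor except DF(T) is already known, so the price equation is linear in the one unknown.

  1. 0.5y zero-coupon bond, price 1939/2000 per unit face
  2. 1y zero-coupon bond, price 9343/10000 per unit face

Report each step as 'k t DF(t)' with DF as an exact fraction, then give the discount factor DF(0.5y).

1 1/2 1939/2000
2 1 9343/10000
DF(0.5y) = 1939/2000 ≈ 0.969500

step 1 [0.5y] zero: DF = P = 1939/2000 ≈ 0.969500
step 2 [1y] zero: DF = P = 9343/10000 ≈ 0.934300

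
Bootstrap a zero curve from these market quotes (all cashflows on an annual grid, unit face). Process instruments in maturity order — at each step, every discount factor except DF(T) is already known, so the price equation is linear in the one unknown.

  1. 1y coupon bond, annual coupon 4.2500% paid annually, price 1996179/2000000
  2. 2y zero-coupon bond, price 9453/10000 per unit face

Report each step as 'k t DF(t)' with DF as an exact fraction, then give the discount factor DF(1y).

1 1 4787/5000
2 2 9453/10000
DF(1y) = 4787/5000 ≈ 0.957400

step 1 [1y] bond c/1=17/400: DF=(1996179/2000000 − 17/400·(0))/(1+17/400) = 4787/5000 ≈ 0.957400
step 2 [2y] zero: DF = P = 9453/10000 ≈ 0.945300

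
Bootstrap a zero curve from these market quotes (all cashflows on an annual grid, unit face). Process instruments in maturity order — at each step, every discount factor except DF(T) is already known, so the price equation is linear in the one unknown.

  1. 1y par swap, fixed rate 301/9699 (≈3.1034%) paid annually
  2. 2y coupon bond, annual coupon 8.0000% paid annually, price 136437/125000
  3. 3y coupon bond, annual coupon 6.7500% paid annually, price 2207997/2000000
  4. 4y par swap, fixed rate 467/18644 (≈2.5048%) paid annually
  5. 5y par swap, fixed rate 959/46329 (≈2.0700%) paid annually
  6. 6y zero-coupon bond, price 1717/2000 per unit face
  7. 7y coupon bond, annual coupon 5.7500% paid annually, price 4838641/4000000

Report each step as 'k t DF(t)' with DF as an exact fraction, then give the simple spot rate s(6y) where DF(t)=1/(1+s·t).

1 1 9699/10000
2 2 2347/2500
3 3 1827/2000
4 4 4533/5000
5 5 9041/10000
6 6 1717/2000
7 7 8453/10000
s(6y) = (1/(1717/2000) − 1)/(6) = 283/10302 ≈ 2.7470%

step 1 [1y] swap r/1=301/9699: DF=(1 − 301/9699·(0))/(1+301/9699) = 9699/10000 ≈ 0.969900
step 2 [2y] bond c/1=2/25: DF=(136437/125000 − 2/25·(0.969900))/(1+2/25) = 2347/2500 ≈ 0.938800
step 3 [3y] bond c/1=27/400: DF=(2207997/2000000 − 27/400·(0.969900+0.938800))/(1+27/400) = 1827/2000 ≈ 0.913500
step 4 [4y] swap r/1=467/18644: DF=(1 − 467/18644·(0.969900+0.938800+0.913500))/(1+467/18644) = 4533/5000 ≈ 0.906600
step 5 [5y] swap r/1=959/46329: DF=(1 − 959/46329·(0.969900+0.938800+0.913500+0.906600))/(1+959/46329) = 9041/10000 ≈ 0.904100
step 6 [6y] zero: DF = P = 1717/2000 ≈ 0.858500
step 7 [7y] bond c/1=23/400: DF=(4838641/4000000 − 23/400·(0.969900+0.938800+0.913500+0.906600+0.904100+0.858500))/(1+23/400) = 8453/10000 ≈ 0.845300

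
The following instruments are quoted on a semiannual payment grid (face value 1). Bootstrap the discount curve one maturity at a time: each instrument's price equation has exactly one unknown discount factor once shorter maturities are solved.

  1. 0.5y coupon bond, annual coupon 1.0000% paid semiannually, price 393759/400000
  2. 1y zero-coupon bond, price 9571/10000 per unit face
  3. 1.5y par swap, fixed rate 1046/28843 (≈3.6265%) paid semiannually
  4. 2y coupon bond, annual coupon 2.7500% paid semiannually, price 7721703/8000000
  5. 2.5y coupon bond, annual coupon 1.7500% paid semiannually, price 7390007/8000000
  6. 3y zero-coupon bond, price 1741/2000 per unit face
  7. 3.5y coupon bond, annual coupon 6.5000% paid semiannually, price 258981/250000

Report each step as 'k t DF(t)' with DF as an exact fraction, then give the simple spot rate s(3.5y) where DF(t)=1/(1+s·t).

1 1/2 1959/2000
2 1 9571/10000
3 3/2 9477/10000
4 2 913/1000
5 5/2 2207/2500
6 3 1741/2000
7 7/2 4143/5000
s(3.5y) = (1/(4143/5000) − 1)/(7/2) = 1714/29001 ≈ 5.9101%

step 1 [0.5y] bond c/2=1/200: DF=(393759/400000 − 1/200·(0))/(1+1/200) = 1959/2000 ≈ 0.979500
step 2 [1y] zero: DF = P = 9571/10000 ≈ 0.957100
step 3 [1.5y] swap r/2=523/28843: DF=(1 − 523/28843·(0.979500+0.957100))/(1+523/28843) = 9477/10000 ≈ 0.947700
step 4 [2y] bond c/2=11/800: DF=(7721703/8000000 − 11/800·(0.979500+0.957100+0.947700))/(1+11/800) = 913/1000 ≈ 0.913000
step 5 [2.5y] bond c/2=7/800: DF=(7390007/8000000 − 7/800·(0.979500+0.957100+0.947700+0.913000))/(1+7/800) = 2207/2500 ≈ 0.882800
step 6 [3y] zero: DF = P = 1741/2000 ≈ 0.870500
step 7 [3.5y] bond c/2=13/400: DF=(258981/250000 − 13/400·(0.979500+0.957100+0.947700+0.913000+0.882800+0.870500))/(1+13/400) = 4143/5000 ≈ 0.828600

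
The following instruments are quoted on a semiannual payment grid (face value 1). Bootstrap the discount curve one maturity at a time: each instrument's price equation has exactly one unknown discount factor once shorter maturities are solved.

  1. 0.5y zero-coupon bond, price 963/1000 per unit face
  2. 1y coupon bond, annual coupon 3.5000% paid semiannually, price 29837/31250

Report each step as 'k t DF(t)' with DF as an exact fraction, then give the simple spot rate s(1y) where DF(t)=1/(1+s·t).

step 1 [0.5y] zero: DF = P = 963/1000 ≈ 0.963000
step 2 [1y] bond c/2=7/400: DF=(29837/31250 − 7/400·(0.963000))/(1+7/400) = 4609/5000 ≈ 0.921800

1 1/2 963/1000
2 1 4609/5000
s(1y) = (1/(4609/5000) − 1)/(1) = 391/4609 ≈ 8.4834%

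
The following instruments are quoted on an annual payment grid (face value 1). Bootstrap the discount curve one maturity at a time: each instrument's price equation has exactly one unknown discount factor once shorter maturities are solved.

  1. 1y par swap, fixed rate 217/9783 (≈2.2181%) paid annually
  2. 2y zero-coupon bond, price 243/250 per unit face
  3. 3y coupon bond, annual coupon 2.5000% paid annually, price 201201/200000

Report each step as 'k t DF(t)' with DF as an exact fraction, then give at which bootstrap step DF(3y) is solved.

1 1 9783/10000
2 2 243/250
3 3 9339/10000
DF(3y) is solved at step 3

step 1 [1y] swap r/1=217/9783: DF=(1 − 217/9783·(0))/(1+217/9783) = 9783/10000 ≈ 0.978300
step 2 [2y] zero: DF = P = 243/250 ≈ 0.972000
step 3 [3y] bond c/1=1/40: DF=(201201/200000 − 1/40·(0.978300+0.972000))/(1+1/40) = 9339/10000 ≈ 0.933900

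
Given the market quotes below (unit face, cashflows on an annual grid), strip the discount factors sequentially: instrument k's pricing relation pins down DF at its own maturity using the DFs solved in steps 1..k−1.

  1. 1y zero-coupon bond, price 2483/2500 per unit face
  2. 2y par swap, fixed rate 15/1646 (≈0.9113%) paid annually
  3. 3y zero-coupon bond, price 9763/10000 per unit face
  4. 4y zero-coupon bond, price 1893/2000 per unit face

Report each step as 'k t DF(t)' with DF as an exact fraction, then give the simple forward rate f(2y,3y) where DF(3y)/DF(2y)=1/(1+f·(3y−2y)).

step 1 [1y] zero: DF = P = 2483/2500 ≈ 0.993200
step 2 [2y] swap r/1=15/1646: DF=(1 − 15/1646·(0.993200))/(1+15/1646) = 491/500 ≈ 0.982000
step 3 [3y] zero: DF = P = 9763/10000 ≈ 0.976300
step 4 [4y] zero: DF = P = 1893/2000 ≈ 0.946500

1 1 2483/2500
2 2 491/500
3 3 9763/10000
4 4 1893/2000
f(2y,3y) = ((491/500)/(9763/10000) − 1)/(1) = 57/9763 ≈ 0.5838%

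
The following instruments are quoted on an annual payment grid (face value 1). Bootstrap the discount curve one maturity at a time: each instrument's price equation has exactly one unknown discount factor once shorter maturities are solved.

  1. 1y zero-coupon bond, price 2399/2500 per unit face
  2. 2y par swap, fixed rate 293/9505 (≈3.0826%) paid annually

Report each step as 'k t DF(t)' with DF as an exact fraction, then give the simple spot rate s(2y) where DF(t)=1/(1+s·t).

step 1 [1y] zero: DF = P = 2399/2500 ≈ 0.959600
step 2 [2y] swap r/1=293/9505: DF=(1 − 293/9505·(0.959600))/(1+293/9505) = 4707/5000 ≈ 0.941400

1 1 2399/2500
2 2 4707/5000
s(2y) = (1/(4707/5000) − 1)/(2) = 293/9414 ≈ 3.1124%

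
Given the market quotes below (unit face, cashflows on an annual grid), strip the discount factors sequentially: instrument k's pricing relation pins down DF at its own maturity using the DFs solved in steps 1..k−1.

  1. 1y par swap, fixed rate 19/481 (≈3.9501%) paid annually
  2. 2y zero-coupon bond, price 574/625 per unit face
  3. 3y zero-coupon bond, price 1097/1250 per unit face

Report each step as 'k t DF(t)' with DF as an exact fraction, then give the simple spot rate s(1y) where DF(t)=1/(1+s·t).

step 1 [1y] swap r/1=19/481: DF=(1 − 19/481·(0))/(1+19/481) = 481/500 ≈ 0.962000
step 2 [2y] zero: DF = P = 574/625 ≈ 0.918400
step 3 [3y] zero: DF = P = 1097/1250 ≈ 0.877600

1 1 481/500
2 2 574/625
3 3 1097/1250
s(1y) = (1/(481/500) − 1)/(1) = 19/481 ≈ 3.9501%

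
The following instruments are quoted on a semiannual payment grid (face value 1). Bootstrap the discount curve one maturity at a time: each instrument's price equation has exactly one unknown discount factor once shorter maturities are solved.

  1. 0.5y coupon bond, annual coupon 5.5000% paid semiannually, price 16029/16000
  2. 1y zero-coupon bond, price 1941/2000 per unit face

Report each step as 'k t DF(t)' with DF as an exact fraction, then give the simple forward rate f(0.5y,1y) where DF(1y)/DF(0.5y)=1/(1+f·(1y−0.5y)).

step 1 [0.5y] bond c/2=11/400: DF=(16029/16000 − 11/400·(0))/(1+11/400) = 39/40 ≈ 0.975000
step 2 [1y] zero: DF = P = 1941/2000 ≈ 0.970500

1 1/2 39/40
2 1 1941/2000
f(0.5y,1y) = ((39/40)/(1941/2000) − 1)/(1/2) = 6/647 ≈ 0.9274%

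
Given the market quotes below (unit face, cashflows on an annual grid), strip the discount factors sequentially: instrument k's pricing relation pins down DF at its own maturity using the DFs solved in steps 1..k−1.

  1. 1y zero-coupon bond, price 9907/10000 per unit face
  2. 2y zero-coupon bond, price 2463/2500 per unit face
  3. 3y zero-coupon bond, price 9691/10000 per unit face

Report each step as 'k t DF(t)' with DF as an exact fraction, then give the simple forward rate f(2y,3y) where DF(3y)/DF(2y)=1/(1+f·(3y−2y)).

step 1 [1y] zero: DF = P = 9907/10000 ≈ 0.990700
step 2 [2y] zero: DF = P = 2463/2500 ≈ 0.985200
step 3 [3y] zero: DF = P = 9691/10000 ≈ 0.969100

1 1 9907/10000
2 2 2463/2500
3 3 9691/10000
f(2y,3y) = ((2463/2500)/(9691/10000) − 1)/(1) = 161/9691 ≈ 1.6613%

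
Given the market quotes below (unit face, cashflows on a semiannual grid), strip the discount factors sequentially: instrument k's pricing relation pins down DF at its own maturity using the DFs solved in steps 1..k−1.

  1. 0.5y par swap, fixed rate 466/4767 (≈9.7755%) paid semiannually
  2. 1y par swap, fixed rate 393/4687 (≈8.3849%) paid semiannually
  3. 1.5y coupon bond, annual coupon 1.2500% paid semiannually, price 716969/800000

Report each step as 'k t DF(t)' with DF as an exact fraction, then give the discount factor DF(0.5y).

step 1 [0.5y] swap r/2=233/4767: DF=(1 − 233/4767·(0))/(1+233/4767) = 4767/5000 ≈ 0.953400
step 2 [1y] swap r/2=393/9374: DF=(1 − 393/9374·(0.953400))/(1+393/9374) = 4607/5000 ≈ 0.921400
step 3 [1.5y] bond c/2=1/160: DF=(716969/800000 − 1/160·(0.953400+0.921400))/(1+1/160) = 879/1000 ≈ 0.879000

1 1/2 4767/5000
2 1 4607/5000
3 3/2 879/1000
DF(0.5y) = 4767/5000 ≈ 0.953400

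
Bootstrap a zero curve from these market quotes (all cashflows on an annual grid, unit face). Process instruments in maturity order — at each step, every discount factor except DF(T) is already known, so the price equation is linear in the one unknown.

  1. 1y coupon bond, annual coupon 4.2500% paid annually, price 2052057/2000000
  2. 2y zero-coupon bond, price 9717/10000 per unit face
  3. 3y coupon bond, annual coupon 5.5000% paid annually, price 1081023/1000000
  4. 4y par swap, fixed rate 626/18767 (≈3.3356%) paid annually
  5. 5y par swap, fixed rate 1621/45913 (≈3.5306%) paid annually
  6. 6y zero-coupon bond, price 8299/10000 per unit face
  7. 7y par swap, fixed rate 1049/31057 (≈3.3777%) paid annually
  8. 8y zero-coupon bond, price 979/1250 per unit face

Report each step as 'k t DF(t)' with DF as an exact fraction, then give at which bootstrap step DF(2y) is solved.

1 1 4921/5000
2 2 9717/10000
3 3 9227/10000
4 4 2187/2500
5 5 8379/10000
6 6 8299/10000
7 7 3951/5000
8 8 979/1250
DF(2y) is solved at step 2

step 1 [1y] bond c/1=17/400: DF=(2052057/2000000 − 17/400·(0))/(1+17/400) = 4921/5000 ≈ 0.984200
step 2 [2y] zero: DF = P = 9717/10000 ≈ 0.971700
step 3 [3y] bond c/1=11/200: DF=(1081023/1000000 − 11/200·(0.984200+0.971700))/(1+11/200) = 9227/10000 ≈ 0.922700
step 4 [4y] swap r/1=626/18767: DF=(1 − 626/18767·(0.984200+0.971700+0.922700))/(1+626/18767) = 2187/2500 ≈ 0.874800
step 5 [5y] swap r/1=1621/45913: DF=(1 − 1621/45913·(0.984200+0.971700+0.922700+0.874800))/(1+1621/45913) = 8379/10000 ≈ 0.837900
step 6 [6y] zero: DF = P = 8299/10000 ≈ 0.829900
step 7 [7y] swap r/1=1049/31057: DF=(1 − 1049/31057·(0.984200+0.971700+0.922700+0.874800+0.837900+0.829900))/(1+1049/31057) = 3951/5000 ≈ 0.790200
step 8 [8y] zero: DF = P = 979/1250 ≈ 0.783200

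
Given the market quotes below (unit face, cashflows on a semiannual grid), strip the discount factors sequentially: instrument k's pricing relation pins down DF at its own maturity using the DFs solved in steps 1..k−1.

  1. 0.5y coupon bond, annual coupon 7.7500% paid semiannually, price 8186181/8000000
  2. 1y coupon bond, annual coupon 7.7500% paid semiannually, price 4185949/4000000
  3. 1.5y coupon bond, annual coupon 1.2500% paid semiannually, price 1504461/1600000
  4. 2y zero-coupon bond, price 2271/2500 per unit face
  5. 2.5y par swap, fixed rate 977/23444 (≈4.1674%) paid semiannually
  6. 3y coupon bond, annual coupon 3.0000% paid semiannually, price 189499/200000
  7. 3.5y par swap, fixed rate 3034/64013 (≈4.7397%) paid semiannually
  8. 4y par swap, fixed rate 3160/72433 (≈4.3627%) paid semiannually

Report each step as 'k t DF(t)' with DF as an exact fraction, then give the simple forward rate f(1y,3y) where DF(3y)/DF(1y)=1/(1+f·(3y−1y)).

step 1 [0.5y] bond c/2=31/800: DF=(8186181/8000000 − 31/800·(0))/(1+31/800) = 9851/10000 ≈ 0.985100
step 2 [1y] bond c/2=31/800: DF=(4185949/4000000 − 31/800·(0.985100))/(1+31/800) = 9707/10000 ≈ 0.970700
step 3 [1.5y] bond c/2=1/160: DF=(1504461/1600000 − 1/160·(0.985100+0.970700))/(1+1/160) = 9223/10000 ≈ 0.922300
step 4 [2y] zero: DF = P = 2271/2500 ≈ 0.908400
step 5 [2.5y] swap r/2=977/46888: DF=(1 − 977/46888·(0.985100+0.970700+0.922300+0.908400))/(1+977/46888) = 9023/10000 ≈ 0.902300
step 6 [3y] bond c/2=3/200: DF=(189499/200000 − 3/200·(0.985100+0.970700+0.922300+0.908400+0.902300))/(1+3/200) = 4321/5000 ≈ 0.864200
step 7 [3.5y] swap r/2=1517/64013: DF=(1 − 1517/64013·(0.985100+0.970700+0.922300+0.908400+0.902300+0.864200))/(1+1517/64013) = 8483/10000 ≈ 0.848300
step 8 [4y] swap r/2=1580/72433: DF=(1 − 1580/72433·(0.985100+0.970700+0.922300+0.908400+0.902300+0.864200+0.848300))/(1+1580/72433) = 421/500 ≈ 0.842000

1 1/2 9851/10000
2 1 9707/10000
3 3/2 9223/10000
4 2 2271/2500
5 5/2 9023/10000
6 3 4321/5000
7 7/2 8483/10000
8 4 421/500
f(1y,3y) = ((9707/10000)/(4321/5000) − 1)/(2) = 1065/17284 ≈ 6.1618%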